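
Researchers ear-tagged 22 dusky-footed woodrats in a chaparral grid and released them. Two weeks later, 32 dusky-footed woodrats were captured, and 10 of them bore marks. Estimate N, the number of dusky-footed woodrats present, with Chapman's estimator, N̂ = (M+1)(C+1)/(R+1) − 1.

N = 68

N̂ = (22+1)(32+1)/(10+1) − 1 = 23·33/11 − 1
= 759/11 − 1 = 69 − 1 = 68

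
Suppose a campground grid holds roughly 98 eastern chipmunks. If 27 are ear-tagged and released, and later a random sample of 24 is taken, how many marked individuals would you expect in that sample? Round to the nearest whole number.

Expected recaptures E[R] = M·C / N.
E[R] = 27 × 24 / 98 = 648 / 98 ≈ 6.6 → 7

expected recaptures ≈ 7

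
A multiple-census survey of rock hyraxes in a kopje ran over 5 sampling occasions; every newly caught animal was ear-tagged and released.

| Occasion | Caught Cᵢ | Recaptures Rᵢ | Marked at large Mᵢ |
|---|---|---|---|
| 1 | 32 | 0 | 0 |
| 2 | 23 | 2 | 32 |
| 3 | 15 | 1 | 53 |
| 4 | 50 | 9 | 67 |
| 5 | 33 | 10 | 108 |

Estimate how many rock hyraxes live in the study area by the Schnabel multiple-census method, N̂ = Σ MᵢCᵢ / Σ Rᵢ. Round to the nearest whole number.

N ≈ 384

Σ MᵢCᵢ = 0·32 + 32·23 + 53·15 + 67·50 + 108·33 = 0 + 736 + 795 + 3350 + 3564 = 8445
Σ Rᵢ = 0 + 2 + 1 + 9 + 10 = 22
N̂ = 8445 / 22 ≈ 383.9 → 384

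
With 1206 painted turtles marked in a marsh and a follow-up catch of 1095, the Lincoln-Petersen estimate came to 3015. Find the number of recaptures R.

R = 438

From N = M·C/R: R = M·C / N = 1206·1095 / 3015 = 1320570 / 3015 = 438.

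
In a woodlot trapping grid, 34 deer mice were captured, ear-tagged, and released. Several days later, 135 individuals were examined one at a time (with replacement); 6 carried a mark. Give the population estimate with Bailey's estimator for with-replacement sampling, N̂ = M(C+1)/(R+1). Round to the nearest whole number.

N ≈ 661

N̂ = 34·(135+1)/(6+1) = 34·136/7 = 4624/7 ≈ 660.6 → 661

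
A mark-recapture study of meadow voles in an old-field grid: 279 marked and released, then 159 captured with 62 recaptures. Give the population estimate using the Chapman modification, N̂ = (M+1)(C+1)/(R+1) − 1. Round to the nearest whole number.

N̂ = (279+1)(159+1)/(62+1) − 1 = 280·160/63 − 1
= 44800/63 − 1 ≈ 711.1 − 1 ≈ 710.1 → 710

N ≈ 710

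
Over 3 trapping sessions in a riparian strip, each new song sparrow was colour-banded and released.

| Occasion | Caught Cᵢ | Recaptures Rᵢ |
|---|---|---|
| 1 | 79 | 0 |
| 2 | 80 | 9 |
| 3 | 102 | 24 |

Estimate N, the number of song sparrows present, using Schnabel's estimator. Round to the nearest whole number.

Marked at large before each occasion: Mᵢ = Σⱼ<ᵢ (Cⱼ − Rⱼ) → M1=0, M2=79, M3=150
Σ MᵢCᵢ = 0·79 + 79·80 + 150·102 = 0 + 6320 + 15300 = 21620
Σ Rᵢ = 0 + 9 + 24 = 33
N̂ = 21620 / 33 ≈ 655.2 → 655

N ≈ 655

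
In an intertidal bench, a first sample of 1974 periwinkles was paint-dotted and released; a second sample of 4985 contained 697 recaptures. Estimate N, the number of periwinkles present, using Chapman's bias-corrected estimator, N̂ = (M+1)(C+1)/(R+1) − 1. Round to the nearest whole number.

N ≈ 14,107

N̂ = (1974+1)(4985+1)/(697+1) − 1 = 1975·4986/698 − 1
= 9847350/698 − 1 ≈ 14108.0 − 1 ≈ 14107.0 → 14107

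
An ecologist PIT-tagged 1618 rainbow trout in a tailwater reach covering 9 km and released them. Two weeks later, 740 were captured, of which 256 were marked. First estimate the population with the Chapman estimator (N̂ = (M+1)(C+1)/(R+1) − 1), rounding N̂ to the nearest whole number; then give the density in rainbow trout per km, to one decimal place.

density ≈ 518.6 rainbow trout per km

N̂ = 1619·741/257 − 1 = 1199679/257 − 1 ≈ 4667.0 → 4667
Density = N̂ / area = 4667 / 9 ≈ 518.56 → 518.6 per km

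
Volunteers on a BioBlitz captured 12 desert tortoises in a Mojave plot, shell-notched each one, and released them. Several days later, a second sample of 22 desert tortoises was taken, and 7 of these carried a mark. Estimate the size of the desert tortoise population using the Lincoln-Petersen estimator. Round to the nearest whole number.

Lincoln-Petersen assumes M/N = R/C, so N = M·C / R.
N = (12 × 22) / 7 = 264 / 7 ≈ 37.7 → 38

N ≈ 38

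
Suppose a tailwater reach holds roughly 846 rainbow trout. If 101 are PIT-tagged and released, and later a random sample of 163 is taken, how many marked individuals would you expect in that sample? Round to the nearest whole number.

The marked fraction of the population is 101/846, so in a sample of 163 expect C·(M/N) marked.
E[R] = 101 × 163 / 846 = 16463 / 846 ≈ 19.46 → 19

expected recaptures ≈ 19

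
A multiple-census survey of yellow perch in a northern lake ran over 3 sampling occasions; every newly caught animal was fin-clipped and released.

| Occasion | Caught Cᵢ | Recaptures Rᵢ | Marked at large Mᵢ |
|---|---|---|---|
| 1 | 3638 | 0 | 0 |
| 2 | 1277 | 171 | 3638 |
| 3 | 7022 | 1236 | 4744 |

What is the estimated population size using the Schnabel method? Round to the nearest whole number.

N ≈ 26,978

Σ MᵢCᵢ = 0·3638 + 3638·1277 + 4744·7022 = 0 + 4645726 + 33312368 = 37958094
Σ Rᵢ = 0 + 171 + 1236 = 1407
N̂ = 37958094 / 1407 ≈ 26978.0 → 26978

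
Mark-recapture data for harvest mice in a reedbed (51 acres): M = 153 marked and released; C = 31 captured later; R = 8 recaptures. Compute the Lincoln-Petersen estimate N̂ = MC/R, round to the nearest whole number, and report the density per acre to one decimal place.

N̂ = 153·31/8 = 4743/8 ≈ 592.9 → 593
Density = N̂ / area = 593 / 51 ≈ 11.63 → 11.6 per acre

density ≈ 11.6 harvest mice per acre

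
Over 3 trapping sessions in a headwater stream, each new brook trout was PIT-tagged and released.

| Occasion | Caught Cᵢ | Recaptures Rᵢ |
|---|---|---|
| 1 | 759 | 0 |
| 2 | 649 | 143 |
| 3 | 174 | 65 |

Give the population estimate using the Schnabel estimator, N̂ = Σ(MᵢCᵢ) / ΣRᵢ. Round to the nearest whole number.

N ≈ 3426

Marked at large before each occasion: Mᵢ = Σⱼ<ᵢ (Cⱼ − Rⱼ) → M1=0, M2=759, M3=1265
Σ MᵢCᵢ = 0·759 + 759·649 + 1265·174 = 0 + 492591 + 220110 = 712701
Σ Rᵢ = 0 + 143 + 65 = 208
N̂ = 712701 / 208 ≈ 3426.4 → 3426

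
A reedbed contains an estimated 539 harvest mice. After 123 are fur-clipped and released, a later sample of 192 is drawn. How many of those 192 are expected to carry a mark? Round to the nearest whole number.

The marked fraction of the population is 123/539, so in a sample of 192 expect C·(M/N) marked.
E[R] = 123 × 192 / 539 = 23616 / 539 ≈ 43.8 → 44

expected recaptures ≈ 44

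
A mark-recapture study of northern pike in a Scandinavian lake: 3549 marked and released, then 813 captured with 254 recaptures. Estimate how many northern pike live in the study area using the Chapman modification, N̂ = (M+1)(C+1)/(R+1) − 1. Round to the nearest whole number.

N̂ = (3549+1)(813+1)/(254+1) − 1 = 3550·814/255 − 1
= 2889700/255 − 1 ≈ 11332.2 − 1 ≈ 11331.2 → 11331

N ≈ 11,331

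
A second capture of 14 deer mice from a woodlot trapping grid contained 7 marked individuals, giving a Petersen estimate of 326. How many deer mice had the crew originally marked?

From N = M·C/R: M = N·R / C = 326·7 / 14 = 2282 / 14 = 163.

M = 163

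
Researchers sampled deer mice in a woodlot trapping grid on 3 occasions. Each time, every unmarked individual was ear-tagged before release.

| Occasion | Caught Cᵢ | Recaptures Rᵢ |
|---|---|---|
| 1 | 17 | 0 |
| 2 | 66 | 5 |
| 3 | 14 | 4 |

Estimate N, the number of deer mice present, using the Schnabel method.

Marked at large before each occasion: Mᵢ = Σⱼ<ᵢ (Cⱼ − Rⱼ) → M1=0, M2=17, M3=78
Σ MᵢCᵢ = 0·17 + 17·66 + 78·14 = 0 + 1122 + 1092 = 2214
Σ Rᵢ = 0 + 5 + 4 = 9
N̂ = 2214 / 9 = 246

N = 246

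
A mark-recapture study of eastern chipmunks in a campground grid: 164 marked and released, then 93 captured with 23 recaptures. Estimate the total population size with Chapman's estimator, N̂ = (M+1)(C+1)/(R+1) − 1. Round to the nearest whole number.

N ≈ 645

N̂ = (164+1)(93+1)/(23+1) − 1 = 165·94/24 − 1
= 15510/24 − 1 ≈ 646.2 − 1 ≈ 645.2 → 645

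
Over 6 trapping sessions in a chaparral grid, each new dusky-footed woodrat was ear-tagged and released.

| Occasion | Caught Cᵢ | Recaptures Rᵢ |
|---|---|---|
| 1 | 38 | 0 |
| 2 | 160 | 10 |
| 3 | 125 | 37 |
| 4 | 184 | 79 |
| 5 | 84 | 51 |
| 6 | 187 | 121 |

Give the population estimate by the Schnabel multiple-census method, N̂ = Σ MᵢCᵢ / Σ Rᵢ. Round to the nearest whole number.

N ≈ 637

Marked at large before each occasion: Mᵢ = Σⱼ<ᵢ (Cⱼ − Rⱼ) → M1=0, M2=38, M3=188, M4=276, M5=381, M6=414
Σ MᵢCᵢ = 0·38 + 38·160 + 188·125 + 276·184 + 381·84 + 414·187 = 0 + 6080 + 23500 + 50784 + 32004 + 77418 = 189786
Σ Rᵢ = 0 + 10 + 37 + 79 + 51 + 121 = 298
N̂ = 189786 / 298 ≈ 636.9 → 637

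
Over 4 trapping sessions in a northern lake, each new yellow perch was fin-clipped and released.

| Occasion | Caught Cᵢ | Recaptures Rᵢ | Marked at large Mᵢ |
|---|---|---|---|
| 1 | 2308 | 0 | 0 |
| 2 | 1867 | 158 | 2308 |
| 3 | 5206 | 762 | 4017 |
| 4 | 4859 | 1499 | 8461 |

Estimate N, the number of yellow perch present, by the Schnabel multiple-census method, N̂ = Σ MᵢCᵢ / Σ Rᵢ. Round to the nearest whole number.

N ≈ 27,422

Σ MᵢCᵢ = 0·2308 + 2308·1867 + 4017·5206 + 8461·4859 = 0 + 4309036 + 20912502 + 41111999 = 66333537
Σ Rᵢ = 0 + 158 + 762 + 1499 = 2419
N̂ = 66333537 / 2419 ≈ 27421.9 → 27422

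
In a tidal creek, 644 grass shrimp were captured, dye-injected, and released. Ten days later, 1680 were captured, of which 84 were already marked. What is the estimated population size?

N = 12,880

The marked fraction in the recapture sample should equal the marked fraction in the population: 84/1680 = 644/N.
N = (644 × 1680) / 84 = 1081920 / 84 = 12880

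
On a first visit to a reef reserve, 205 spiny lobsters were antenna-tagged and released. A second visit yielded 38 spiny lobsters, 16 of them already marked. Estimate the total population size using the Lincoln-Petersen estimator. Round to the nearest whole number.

N = (205 × 38) / 16 = 7790 / 16 ≈ 486.9 → 487

N ≈ 487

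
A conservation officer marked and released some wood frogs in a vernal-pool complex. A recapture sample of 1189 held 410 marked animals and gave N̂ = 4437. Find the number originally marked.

M = 1530

From N = M·C/R: M = N·R / C = 4437·410 / 1189 = 1819170 / 1189 = 1530.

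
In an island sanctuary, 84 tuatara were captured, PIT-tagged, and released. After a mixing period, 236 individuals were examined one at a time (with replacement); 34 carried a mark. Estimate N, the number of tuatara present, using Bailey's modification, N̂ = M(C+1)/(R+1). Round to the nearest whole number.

N ≈ 569

N̂ = 84·(236+1)/(34+1) = 84·237/35 = 19908/35 ≈ 568.8 → 569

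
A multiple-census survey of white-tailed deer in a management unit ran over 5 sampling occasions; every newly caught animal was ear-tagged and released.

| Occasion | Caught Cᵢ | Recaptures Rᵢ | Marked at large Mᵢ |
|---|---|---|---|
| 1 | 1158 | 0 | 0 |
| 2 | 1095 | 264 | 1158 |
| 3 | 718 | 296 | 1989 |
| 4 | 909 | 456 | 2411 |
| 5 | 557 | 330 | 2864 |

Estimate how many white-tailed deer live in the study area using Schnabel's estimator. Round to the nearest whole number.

Σ MᵢCᵢ = 0·1158 + 1158·1095 + 1989·718 + 2411·909 + 2864·557 = 0 + 1268010 + 1428102 + 2191599 + 1595248 = 6482959
Σ Rᵢ = 0 + 264 + 296 + 456 + 330 = 1346
N̂ = 6482959 / 1346 ≈ 4816.46 → 4816

N ≈ 4816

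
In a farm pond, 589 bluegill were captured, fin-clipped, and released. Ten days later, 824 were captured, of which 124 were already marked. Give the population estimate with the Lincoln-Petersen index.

Lincoln-Petersen assumes M/N = R/C, so N = M·C / R.
N = (589 × 824) / 124 = 485336 / 124 = 3914

N = 3914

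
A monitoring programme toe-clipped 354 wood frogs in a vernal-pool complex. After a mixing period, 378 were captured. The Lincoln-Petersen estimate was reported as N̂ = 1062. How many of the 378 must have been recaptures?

R = 126

From N = M·C/R: R = M·C / N = 354·378 / 1062 = 133812 / 1062 = 126.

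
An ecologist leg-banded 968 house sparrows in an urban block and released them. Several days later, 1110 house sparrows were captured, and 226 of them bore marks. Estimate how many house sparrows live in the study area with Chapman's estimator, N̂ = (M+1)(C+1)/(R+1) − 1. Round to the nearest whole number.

N̂ = (968+1)(1110+1)/(226+1) − 1 = 969·1111/227 − 1
= 1076559/227 − 1 ≈ 4742.6 − 1 ≈ 4741.6 → 4742

N ≈ 4742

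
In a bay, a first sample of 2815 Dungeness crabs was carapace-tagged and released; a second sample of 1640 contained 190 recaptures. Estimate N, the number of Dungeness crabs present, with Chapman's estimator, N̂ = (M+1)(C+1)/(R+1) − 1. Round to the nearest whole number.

N ≈ 24,193

N̂ = (2815+1)(1640+1)/(190+1) − 1 = 2816·1641/191 − 1
= 4621056/191 − 1 ≈ 24194.0 − 1 ≈ 24193.0 → 24193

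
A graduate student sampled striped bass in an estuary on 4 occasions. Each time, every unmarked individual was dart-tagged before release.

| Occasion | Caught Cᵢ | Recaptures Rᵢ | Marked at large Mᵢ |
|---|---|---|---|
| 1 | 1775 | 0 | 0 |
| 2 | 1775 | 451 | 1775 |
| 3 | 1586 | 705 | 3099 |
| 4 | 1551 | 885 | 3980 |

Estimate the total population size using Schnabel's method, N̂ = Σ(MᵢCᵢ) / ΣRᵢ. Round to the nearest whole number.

Σ MᵢCᵢ = 0·1775 + 1775·1775 + 3099·1586 + 3980·1551 = 0 + 3150625 + 4915014 + 6172980 = 14238619
Σ Rᵢ = 0 + 451 + 705 + 885 = 2041
N̂ = 14238619 / 2041 ≈ 6976.3 → 6976

N ≈ 6976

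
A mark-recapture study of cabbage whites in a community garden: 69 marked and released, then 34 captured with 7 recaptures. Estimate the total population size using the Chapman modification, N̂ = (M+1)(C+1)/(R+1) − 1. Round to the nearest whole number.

N̂ = (69+1)(34+1)/(7+1) − 1 = 70·35/8 − 1
= 2450/8 − 1 ≈ 306.2 − 1 ≈ 305.2 → 305

N ≈ 305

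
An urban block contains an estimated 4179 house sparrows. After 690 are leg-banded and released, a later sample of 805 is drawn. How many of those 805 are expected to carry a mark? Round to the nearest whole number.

Expected recaptures E[R] = M·C / N.
E[R] = 690 × 805 / 4179 = 555450 / 4179 ≈ 132.9 → 133

expected recaptures ≈ 133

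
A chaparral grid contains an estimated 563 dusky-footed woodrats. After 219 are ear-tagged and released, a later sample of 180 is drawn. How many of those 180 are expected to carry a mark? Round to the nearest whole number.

expected recaptures ≈ 70

Expected recaptures E[R] = M·C / N.
E[R] = 219 × 180 / 563 = 39420 / 563 ≈ 70.0 → 70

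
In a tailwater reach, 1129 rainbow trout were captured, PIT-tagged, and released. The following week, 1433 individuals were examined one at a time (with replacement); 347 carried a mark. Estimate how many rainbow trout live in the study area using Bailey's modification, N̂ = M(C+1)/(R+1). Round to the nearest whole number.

N ≈ 4652

N̂ = 1129·(1433+1)/(347+1) = 1129·1434/348 = 1618986/348 ≈ 4652.3 → 4652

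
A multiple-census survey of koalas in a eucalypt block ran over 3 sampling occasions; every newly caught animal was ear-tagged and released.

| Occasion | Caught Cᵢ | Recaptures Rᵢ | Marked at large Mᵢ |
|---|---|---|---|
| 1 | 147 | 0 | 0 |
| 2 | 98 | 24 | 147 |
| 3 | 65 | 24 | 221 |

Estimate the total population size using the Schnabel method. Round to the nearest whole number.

Σ MᵢCᵢ = 0·147 + 147·98 + 221·65 = 0 + 14406 + 14365 = 28771
Σ Rᵢ = 0 + 24 + 24 = 48
N̂ = 28771 / 48 ≈ 599.4 → 599

N ≈ 599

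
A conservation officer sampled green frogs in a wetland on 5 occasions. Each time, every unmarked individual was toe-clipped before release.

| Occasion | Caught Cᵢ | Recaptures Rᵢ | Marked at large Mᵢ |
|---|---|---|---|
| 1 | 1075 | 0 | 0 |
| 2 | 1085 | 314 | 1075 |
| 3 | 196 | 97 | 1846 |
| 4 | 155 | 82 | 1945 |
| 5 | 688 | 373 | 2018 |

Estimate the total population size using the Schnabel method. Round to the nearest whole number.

Σ MᵢCᵢ = 0·1075 + 1075·1085 + 1846·196 + 1945·155 + 2018·688 = 0 + 1166375 + 361816 + 301475 + 1388384 = 3218050
Σ Rᵢ = 0 + 314 + 97 + 82 + 373 = 866
N̂ = 3218050 / 866 ≈ 3716.0 → 3716

N ≈ 3716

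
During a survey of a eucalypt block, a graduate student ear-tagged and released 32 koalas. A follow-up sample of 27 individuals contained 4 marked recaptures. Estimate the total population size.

N = (32 × 27) / 4 = 864 / 4 = 216

N = 216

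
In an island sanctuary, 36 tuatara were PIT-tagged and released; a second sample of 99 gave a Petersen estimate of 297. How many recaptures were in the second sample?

From N = M·C/R: R = M·C / N = 36·99 / 297 = 3564 / 297 = 12.

R = 12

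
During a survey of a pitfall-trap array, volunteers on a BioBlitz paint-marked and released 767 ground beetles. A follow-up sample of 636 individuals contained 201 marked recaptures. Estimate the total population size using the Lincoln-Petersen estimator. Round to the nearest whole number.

If marked individuals mix randomly, R/C ≈ M/N, giving N ≈ M·C/R.
N = (767 × 636) / 201 = 487812 / 201 ≈ 2426.9 → 2427

N ≈ 2427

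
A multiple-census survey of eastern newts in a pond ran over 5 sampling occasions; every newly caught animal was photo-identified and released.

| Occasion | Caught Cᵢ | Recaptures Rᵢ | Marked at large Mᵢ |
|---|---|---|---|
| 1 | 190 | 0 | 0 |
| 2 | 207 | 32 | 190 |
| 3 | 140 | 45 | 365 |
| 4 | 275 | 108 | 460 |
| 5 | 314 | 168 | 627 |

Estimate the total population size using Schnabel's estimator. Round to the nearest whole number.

N ≈ 1172

Σ MᵢCᵢ = 0·190 + 190·207 + 365·140 + 460·275 + 627·314 = 0 + 39330 + 51100 + 126500 + 196878 = 413808
Σ Rᵢ = 0 + 32 + 45 + 108 + 168 = 353
N̂ = 413808 / 353 ≈ 1172.3 → 1172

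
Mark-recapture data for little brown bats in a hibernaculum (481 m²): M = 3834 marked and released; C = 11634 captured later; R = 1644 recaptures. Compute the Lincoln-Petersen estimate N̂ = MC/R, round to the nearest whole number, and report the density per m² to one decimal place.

N̂ = 3834·11634/1644 = 44604756/1644 ≈ 27131.8 → 27132
Density = N̂ / area = 27132 / 481 ≈ 56.41 → 56.4 per m²

density ≈ 56.4 little brown bats per m²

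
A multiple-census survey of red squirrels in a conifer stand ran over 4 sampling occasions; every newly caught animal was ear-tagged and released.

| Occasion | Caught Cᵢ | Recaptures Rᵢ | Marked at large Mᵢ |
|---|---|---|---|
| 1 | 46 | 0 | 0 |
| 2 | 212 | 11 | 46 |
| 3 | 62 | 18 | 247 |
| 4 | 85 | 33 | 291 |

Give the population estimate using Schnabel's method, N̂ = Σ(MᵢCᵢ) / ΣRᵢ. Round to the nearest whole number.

N ≈ 803

Σ MᵢCᵢ = 0·46 + 46·212 + 247·62 + 291·85 = 0 + 9752 + 15314 + 24735 = 49801
Σ Rᵢ = 0 + 11 + 18 + 33 = 62
N̂ = 49801 / 62 ≈ 803.2 → 803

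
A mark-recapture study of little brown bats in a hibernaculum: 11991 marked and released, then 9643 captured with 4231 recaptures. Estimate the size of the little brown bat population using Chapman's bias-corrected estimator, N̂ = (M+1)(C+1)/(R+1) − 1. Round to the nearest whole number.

N̂ = (11991+1)(9643+1)/(4231+1) − 1 = 11992·9644/4232 − 1
= 115650848/4232 − 1 ≈ 27327.7 − 1 ≈ 27326.7 → 27327

N ≈ 27,327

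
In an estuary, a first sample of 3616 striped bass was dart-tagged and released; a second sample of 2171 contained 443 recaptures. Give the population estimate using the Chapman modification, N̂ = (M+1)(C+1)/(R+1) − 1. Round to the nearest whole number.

N̂ = (3616+1)(2171+1)/(443+1) − 1 = 3617·2172/444 − 1
= 7856124/444 − 1 ≈ 17694.0 − 1 ≈ 17693.0 → 17693

N ≈ 17,693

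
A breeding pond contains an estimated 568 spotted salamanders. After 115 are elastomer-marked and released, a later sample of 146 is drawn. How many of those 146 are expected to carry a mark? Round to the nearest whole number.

The marked fraction of the population is 115/568, so in a sample of 146 expect C·(M/N) marked.
E[R] = 115 × 146 / 568 = 16790 / 568 ≈ 29.6 → 30

expected recaptures ≈ 30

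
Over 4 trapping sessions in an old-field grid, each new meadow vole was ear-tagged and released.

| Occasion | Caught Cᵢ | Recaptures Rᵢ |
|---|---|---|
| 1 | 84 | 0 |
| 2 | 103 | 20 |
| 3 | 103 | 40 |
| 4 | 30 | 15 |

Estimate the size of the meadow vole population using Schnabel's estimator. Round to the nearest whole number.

Marked at large before each occasion: Mᵢ = Σⱼ<ᵢ (Cⱼ − Rⱼ) → M1=0, M2=84, M3=167, M4=230
Σ MᵢCᵢ = 0·84 + 84·103 + 167·103 + 230·30 = 0 + 8652 + 17201 + 6900 = 32753
Σ Rᵢ = 0 + 20 + 40 + 15 = 75
N̂ = 32753 / 75 ≈ 436.7 → 437

N ≈ 437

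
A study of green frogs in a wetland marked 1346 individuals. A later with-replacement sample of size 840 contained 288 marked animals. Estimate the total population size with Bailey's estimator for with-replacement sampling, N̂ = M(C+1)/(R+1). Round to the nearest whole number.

N̂ = 1346·(840+1)/(288+1) = 1346·841/289 = 1131986/289 ≈ 3916.9 → 3917

N ≈ 3917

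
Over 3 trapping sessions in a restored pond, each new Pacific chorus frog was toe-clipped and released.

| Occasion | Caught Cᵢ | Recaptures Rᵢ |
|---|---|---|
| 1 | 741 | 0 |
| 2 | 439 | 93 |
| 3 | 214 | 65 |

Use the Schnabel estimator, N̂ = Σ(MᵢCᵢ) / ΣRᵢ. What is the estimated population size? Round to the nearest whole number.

N ≈ 3531

Marked at large before each occasion: Mᵢ = Σⱼ<ᵢ (Cⱼ − Rⱼ) → M1=0, M2=741, M3=1087
Σ MᵢCᵢ = 0·741 + 741·439 + 1087·214 = 0 + 325299 + 232618 = 557917
Σ Rᵢ = 0 + 93 + 65 = 158
N̂ = 557917 / 158 ≈ 3531.1 → 3531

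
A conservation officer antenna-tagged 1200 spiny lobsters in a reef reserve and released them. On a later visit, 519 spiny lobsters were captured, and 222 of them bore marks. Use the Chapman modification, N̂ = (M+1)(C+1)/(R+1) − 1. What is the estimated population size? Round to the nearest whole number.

N̂ = (1200+1)(519+1)/(222+1) − 1 = 1201·520/223 − 1
= 624520/223 − 1 ≈ 2800.5 − 1 ≈ 2799.5 → 2800

N ≈ 2800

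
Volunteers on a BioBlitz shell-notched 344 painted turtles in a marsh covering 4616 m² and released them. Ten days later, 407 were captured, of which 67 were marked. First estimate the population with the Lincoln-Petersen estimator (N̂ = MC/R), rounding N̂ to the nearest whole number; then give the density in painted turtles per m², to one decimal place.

N̂ = 344·407/67 = 140008/67 ≈ 2089.7 → 2090
Density = N̂ / area = 2090 / 4616 ≈ 0.45 → 0.5 per m²

density ≈ 0.5 painted turtles per m²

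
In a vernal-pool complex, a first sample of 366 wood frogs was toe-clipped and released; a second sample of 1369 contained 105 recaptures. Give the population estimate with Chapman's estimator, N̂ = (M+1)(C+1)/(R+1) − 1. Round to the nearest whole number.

N̂ = (366+1)(1369+1)/(105+1) − 1 = 367·1370/106 − 1
= 502790/106 − 1 ≈ 4743.3 − 1 ≈ 4742.3 → 4742

N ≈ 4742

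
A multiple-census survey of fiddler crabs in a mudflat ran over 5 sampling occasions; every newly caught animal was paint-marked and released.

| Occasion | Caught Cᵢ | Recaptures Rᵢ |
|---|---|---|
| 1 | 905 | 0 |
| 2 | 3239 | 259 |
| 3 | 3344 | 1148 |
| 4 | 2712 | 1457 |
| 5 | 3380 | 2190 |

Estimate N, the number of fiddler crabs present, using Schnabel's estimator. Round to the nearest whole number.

N ≈ 11,320

Marked at large before each occasion: Mᵢ = Σⱼ<ᵢ (Cⱼ − Rⱼ) → M1=0, M2=905, M3=3885, M4=6081, M5=7336
Σ MᵢCᵢ = 0·905 + 905·3239 + 3885·3344 + 6081·2712 + 7336·3380 = 0 + 2931295 + 12991440 + 16491672 + 24795680 = 57210087
Σ Rᵢ = 0 + 259 + 1148 + 1457 + 2190 = 5054
N̂ = 57210087 / 5054 ≈ 11319.8 → 11320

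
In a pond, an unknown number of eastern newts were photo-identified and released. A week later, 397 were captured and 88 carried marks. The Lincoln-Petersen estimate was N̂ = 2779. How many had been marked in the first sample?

M = 616

From N = M·C/R: M = N·R / C = 2779·88 / 397 = 244552 / 397 = 616.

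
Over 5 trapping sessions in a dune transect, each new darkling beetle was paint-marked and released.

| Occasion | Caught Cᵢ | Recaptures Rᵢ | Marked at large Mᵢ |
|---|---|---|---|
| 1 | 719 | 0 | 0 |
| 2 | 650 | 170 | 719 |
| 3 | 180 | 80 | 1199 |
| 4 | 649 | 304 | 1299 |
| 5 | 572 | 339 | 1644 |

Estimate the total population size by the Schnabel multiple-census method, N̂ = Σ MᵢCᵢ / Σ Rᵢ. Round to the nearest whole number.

Σ MᵢCᵢ = 0·719 + 719·650 + 1199·180 + 1299·649 + 1644·572 = 0 + 467350 + 215820 + 843051 + 940368 = 2466589
Σ Rᵢ = 0 + 170 + 80 + 304 + 339 = 893
N̂ = 2466589 / 893 ≈ 2762.1 → 2762

N ≈ 2762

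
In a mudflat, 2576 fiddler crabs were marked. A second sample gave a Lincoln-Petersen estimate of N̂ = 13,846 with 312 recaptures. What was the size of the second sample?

From N = M·C/R: C = N·R / M = 13846·312 / 2576 = 4319952 / 2576 = 1677.

C = 1677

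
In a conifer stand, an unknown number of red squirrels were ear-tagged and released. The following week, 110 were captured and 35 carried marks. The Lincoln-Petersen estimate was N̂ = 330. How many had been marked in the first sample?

From N = M·C/R: M = N·R / C = 330·35 / 110 = 11550 / 110 = 105.

M = 105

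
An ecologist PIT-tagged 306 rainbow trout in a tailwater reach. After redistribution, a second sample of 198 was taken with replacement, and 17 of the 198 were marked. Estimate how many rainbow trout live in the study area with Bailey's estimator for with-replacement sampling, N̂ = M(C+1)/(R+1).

N = 3383

N̂ = 306·(198+1)/(17+1) = 306·199/18 = 60894/18 = 3383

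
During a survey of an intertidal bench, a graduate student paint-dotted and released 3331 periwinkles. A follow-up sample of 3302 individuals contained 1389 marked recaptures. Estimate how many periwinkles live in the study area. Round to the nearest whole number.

If marked individuals mix randomly, R/C ≈ M/N, giving N ≈ M·C/R.
N = (3331 × 3302) / 1389 = 10998962 / 1389 ≈ 7918.6 → 7919

N ≈ 7919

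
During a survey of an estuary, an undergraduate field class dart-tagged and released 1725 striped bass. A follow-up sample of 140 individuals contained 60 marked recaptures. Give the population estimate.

N = 4025

The marked fraction in the recapture sample should equal the marked fraction in the population: 60/140 = 1725/N.
N = (1725 × 140) / 60 = 241500 / 60 = 4025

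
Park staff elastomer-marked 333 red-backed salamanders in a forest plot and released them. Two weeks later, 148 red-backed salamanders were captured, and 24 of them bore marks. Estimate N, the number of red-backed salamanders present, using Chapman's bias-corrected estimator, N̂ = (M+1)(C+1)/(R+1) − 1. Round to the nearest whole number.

N̂ = (333+1)(148+1)/(24+1) − 1 = 334·149/25 − 1
= 49766/25 − 1 ≈ 1990.6 − 1 ≈ 1989.6 → 1990

N ≈ 1990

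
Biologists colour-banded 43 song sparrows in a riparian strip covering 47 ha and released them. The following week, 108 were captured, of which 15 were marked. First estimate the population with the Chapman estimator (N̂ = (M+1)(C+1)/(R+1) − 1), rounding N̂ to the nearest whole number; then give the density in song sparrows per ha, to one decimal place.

density ≈ 6.4 song sparrows per ha

N̂ = 44·109/16 − 1 = 4796/16 − 1 ≈ 298.8 → 299
Density = N̂ / area = 299 / 47 ≈ 6.36 → 6.4 per ha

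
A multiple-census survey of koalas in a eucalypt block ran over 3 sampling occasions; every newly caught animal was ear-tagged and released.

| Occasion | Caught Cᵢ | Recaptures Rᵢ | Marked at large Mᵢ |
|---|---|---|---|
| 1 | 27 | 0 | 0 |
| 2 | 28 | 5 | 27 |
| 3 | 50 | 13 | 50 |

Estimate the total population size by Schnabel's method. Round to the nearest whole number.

Σ MᵢCᵢ = 0·27 + 27·28 + 50·50 = 0 + 756 + 2500 = 3256
Σ Rᵢ = 0 + 5 + 13 = 18
N̂ = 3256 / 18 ≈ 180.9 → 181

N ≈ 181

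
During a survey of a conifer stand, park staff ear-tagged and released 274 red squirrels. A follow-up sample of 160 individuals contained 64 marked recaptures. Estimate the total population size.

N = 685

Lincoln-Petersen assumes M/N = R/C, so N = M·C / R.
N = (274 × 160) / 64 = 43840 / 64 = 685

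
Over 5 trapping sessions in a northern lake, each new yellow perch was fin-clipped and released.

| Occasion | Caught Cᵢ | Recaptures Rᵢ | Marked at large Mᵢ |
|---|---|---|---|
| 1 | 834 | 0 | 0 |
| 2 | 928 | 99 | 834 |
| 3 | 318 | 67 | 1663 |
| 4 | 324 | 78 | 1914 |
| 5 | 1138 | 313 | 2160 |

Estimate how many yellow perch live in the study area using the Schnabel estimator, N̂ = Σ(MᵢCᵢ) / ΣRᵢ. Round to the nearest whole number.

N ≈ 7865

Σ MᵢCᵢ = 0·834 + 834·928 + 1663·318 + 1914·324 + 2160·1138 = 0 + 773952 + 528834 + 620136 + 2458080 = 4381002
Σ Rᵢ = 0 + 99 + 67 + 78 + 313 = 557
N̂ = 4381002 / 557 ≈ 7865.4 → 7865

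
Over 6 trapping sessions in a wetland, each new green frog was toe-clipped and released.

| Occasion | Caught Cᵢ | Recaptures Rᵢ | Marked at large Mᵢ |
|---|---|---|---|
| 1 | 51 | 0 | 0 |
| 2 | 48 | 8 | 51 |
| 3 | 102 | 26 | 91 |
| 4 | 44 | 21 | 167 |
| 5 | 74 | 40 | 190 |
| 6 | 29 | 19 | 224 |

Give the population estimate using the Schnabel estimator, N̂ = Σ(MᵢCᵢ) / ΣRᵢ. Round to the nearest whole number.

Σ MᵢCᵢ = 0·51 + 51·48 + 91·102 + 167·44 + 190·74 + 224·29 = 0 + 2448 + 9282 + 7348 + 14060 + 6496 = 39634
Σ Rᵢ = 0 + 8 + 26 + 21 + 40 + 19 = 114
N̂ = 39634 / 114 ≈ 347.7 → 348

N ≈ 348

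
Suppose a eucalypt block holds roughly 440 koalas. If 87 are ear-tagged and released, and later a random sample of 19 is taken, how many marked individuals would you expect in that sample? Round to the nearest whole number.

Expected recaptures E[R] = M·C / N.
E[R] = 87 × 19 / 440 = 1653 / 440 ≈ 3.8 → 4

expected recaptures ≈ 4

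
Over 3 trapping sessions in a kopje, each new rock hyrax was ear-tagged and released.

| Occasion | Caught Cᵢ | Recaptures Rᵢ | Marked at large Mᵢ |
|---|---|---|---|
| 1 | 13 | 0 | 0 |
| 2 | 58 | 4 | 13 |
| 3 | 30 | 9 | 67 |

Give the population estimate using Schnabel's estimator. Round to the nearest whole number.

Σ MᵢCᵢ = 0·13 + 13·58 + 67·30 = 0 + 754 + 2010 = 2764
Σ Rᵢ = 0 + 4 + 9 = 13
N̂ = 2764 / 13 ≈ 212.6 → 213

N ≈ 213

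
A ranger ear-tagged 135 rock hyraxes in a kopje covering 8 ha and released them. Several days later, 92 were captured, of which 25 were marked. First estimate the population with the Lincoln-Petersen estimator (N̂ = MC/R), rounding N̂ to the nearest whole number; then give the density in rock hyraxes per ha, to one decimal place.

N̂ = 135·92/25 = 12420/25 ≈ 496.8 → 497
Density = N̂ / area = 497 / 8 ≈ 62.12 → 62.1 per ha

density ≈ 62.1 rock hyraxes per ha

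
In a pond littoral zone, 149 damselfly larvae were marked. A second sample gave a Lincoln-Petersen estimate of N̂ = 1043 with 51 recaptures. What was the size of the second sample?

C = 357

From N = M·C/R: C = N·R / M = 1043·51 / 149 = 53193 / 149 = 357.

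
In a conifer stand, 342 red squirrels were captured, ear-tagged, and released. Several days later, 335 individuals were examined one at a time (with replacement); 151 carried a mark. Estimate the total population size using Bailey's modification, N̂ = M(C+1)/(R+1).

N = 756

N̂ = 342·(335+1)/(151+1) = 342·336/152 = 114912/152 = 756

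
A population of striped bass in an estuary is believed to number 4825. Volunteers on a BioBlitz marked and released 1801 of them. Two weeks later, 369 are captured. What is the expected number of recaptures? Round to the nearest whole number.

expected recaptures ≈ 138

The marked fraction of the population is 1801/4825, so in a sample of 369 expect C·(M/N) marked.
E[R] = 1801 × 369 / 4825 = 664569 / 4825 ≈ 137.7 → 138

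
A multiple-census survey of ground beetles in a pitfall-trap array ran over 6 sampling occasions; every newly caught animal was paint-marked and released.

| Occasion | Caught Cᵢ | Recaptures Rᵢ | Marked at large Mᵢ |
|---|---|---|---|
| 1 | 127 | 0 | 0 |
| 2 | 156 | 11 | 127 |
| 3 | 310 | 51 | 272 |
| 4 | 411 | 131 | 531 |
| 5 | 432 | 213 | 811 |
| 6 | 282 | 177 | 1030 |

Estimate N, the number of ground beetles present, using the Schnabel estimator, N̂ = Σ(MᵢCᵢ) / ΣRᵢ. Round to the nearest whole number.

Σ MᵢCᵢ = 0·127 + 127·156 + 272·310 + 531·411 + 811·432 + 1030·282 = 0 + 19812 + 84320 + 218241 + 350352 + 290460 = 963185
Σ Rᵢ = 0 + 11 + 51 + 131 + 213 + 177 = 583
N̂ = 963185 / 583 ≈ 1652.1 → 1652

N ≈ 1652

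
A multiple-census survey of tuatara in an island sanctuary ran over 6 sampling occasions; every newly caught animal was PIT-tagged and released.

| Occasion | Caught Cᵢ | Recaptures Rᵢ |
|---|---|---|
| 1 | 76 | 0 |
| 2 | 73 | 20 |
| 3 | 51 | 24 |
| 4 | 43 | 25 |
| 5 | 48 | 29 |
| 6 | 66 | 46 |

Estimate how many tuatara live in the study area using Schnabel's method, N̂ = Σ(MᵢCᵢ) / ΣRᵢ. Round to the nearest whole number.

Marked at large before each occasion: Mᵢ = Σⱼ<ᵢ (Cⱼ − Rⱼ) → M1=0, M2=76, M3=129, M4=156, M5=174, M6=193
Σ MᵢCᵢ = 0·76 + 76·73 + 129·51 + 156·43 + 174·48 + 193·66 = 0 + 5548 + 6579 + 6708 + 8352 + 12738 = 39925
Σ Rᵢ = 0 + 20 + 24 + 25 + 29 + 46 = 144
N̂ = 39925 / 144 ≈ 277.3 → 277

N ≈ 277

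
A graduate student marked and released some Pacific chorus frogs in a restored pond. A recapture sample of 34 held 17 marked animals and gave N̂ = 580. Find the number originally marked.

From N = M·C/R: M = N·R / C = 580·17 / 34 = 9860 / 34 = 290.

M = 290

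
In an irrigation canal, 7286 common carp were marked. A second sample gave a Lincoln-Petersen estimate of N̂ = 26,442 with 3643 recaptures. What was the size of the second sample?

From N = M·C/R: C = N·R / M = 26442·3643 / 7286 = 96328206 / 7286 = 13221.

C = 13221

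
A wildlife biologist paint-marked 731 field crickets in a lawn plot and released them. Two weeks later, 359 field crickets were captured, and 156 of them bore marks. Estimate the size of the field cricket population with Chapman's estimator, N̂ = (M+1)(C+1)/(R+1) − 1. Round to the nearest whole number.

N̂ = (731+1)(359+1)/(156+1) − 1 = 732·360/157 − 1
= 263520/157 − 1 ≈ 1678.47 − 1 ≈ 1677.47 → 1677

N ≈ 1677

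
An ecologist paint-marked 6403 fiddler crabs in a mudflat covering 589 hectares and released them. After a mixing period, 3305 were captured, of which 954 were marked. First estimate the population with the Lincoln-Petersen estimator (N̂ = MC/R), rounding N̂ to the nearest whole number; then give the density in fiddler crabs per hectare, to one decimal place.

density ≈ 37.7 fiddler crabs per hectare

N̂ = 6403·3305/954 = 21161915/954 ≈ 22182.3 → 22182
Density = N̂ / area = 22182 / 589 ≈ 37.66 → 37.7 per hectare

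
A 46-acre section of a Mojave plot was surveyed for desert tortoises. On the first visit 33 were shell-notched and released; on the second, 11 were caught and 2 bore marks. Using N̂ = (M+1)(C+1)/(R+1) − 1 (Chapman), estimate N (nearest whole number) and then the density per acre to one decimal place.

N̂ = 34·12/3 − 1 = 408/3 − 1 = 135
Density = N̂ / area = 135 / 46 ≈ 2.93 → 2.9 per acre

density ≈ 2.9 desert tortoises per acre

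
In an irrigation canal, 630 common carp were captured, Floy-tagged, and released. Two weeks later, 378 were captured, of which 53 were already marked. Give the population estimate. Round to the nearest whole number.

If marked individuals mix randomly, R/C ≈ M/N, giving N ≈ M·C/R.
N = (630 × 378) / 53 = 238140 / 53 ≈ 4493.2 → 4493

N ≈ 4493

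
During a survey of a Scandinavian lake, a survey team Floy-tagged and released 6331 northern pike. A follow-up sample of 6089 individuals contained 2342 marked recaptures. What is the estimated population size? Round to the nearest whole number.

N ≈ 16,460

If marked individuals mix randomly, R/C ≈ M/N, giving N ≈ M·C/R.
N = (6331 × 6089) / 2342 = 38549459 / 2342 ≈ 16460.1 → 16460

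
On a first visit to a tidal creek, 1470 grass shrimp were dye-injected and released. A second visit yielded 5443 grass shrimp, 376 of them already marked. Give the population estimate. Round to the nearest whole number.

N ≈ 21,280

If marked individuals mix randomly, R/C ≈ M/N, giving N ≈ M·C/R.
N = (1470 × 5443) / 376 = 8001210 / 376 ≈ 21279.8 → 21280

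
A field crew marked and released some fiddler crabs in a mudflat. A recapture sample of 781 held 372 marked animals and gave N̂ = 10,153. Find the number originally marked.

From N = M·C/R: M = N·R / C = 10153·372 / 781 = 3776916 / 781 = 4836.

M = 4836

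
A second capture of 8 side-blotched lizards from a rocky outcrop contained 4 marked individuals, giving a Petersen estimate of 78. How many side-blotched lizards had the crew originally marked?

M = 39

From N = M·C/R: M = N·R / C = 78·4 / 8 = 312 / 8 = 39.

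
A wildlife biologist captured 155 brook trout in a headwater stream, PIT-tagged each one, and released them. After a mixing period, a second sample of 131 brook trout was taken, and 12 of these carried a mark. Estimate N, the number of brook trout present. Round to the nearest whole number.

N ≈ 1692

Lincoln-Petersen assumes M/N = R/C, so N = M·C / R.
N = (155 × 131) / 12 = 20305 / 12 ≈ 1692.1 → 1692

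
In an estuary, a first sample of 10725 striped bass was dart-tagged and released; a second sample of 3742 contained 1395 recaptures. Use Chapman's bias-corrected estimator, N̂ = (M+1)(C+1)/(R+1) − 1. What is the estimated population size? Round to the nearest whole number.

N ≈ 28,758

N̂ = (10725+1)(3742+1)/(1395+1) − 1 = 10726·3743/1396 − 1
= 40147418/1396 − 1 ≈ 28758.9 − 1 ≈ 28757.9 → 28758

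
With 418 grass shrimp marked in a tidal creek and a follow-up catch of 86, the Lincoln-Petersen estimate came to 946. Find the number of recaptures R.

From N = M·C/R: R = M·C / N = 418·86 / 946 = 35948 / 946 = 38.

R = 38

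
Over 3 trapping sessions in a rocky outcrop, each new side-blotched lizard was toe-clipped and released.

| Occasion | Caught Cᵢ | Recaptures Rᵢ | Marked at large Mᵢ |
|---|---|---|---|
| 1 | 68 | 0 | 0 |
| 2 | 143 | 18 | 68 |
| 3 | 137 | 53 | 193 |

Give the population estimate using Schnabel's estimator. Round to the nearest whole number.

Σ MᵢCᵢ = 0·68 + 68·143 + 193·137 = 0 + 9724 + 26441 = 36165
Σ Rᵢ = 0 + 18 + 53 = 71
N̂ = 36165 / 71 ≈ 509.4 → 509

N ≈ 509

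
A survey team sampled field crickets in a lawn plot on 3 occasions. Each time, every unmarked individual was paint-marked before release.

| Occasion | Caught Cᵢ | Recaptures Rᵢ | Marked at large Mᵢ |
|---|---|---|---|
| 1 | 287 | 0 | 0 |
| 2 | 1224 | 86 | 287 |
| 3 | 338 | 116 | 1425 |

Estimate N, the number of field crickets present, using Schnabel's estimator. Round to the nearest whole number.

N ≈ 4123

Σ MᵢCᵢ = 0·287 + 287·1224 + 1425·338 = 0 + 351288 + 481650 = 832938
Σ Rᵢ = 0 + 86 + 116 = 202
N̂ = 832938 / 202 ≈ 4123.46 → 4123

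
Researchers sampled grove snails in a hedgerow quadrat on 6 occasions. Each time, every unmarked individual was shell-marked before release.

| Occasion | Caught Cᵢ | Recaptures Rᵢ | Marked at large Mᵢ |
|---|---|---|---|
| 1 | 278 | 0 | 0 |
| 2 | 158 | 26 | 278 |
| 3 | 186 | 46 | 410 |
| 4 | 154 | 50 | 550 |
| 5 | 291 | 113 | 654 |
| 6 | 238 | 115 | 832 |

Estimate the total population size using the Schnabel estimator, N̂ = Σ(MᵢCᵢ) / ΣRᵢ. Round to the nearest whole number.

Σ MᵢCᵢ = 0·278 + 278·158 + 410·186 + 550·154 + 654·291 + 832·238 = 0 + 43924 + 76260 + 84700 + 190314 + 198016 = 593214
Σ Rᵢ = 0 + 26 + 46 + 50 + 113 + 115 = 350
N̂ = 593214 / 350 ≈ 1694.9 → 1695

N ≈ 1695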